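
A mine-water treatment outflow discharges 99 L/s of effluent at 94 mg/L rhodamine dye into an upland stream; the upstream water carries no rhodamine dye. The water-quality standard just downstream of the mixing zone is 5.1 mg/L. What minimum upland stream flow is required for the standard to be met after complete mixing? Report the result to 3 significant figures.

Set C_mix = 5.1: (Q·0 + 99.00·94.00) / (Q + 99.00) = 5.1
→ Q = 99.00·(94.00 − 5.1)/(5.1 − 0) = 1726 L/s.

1730 L/s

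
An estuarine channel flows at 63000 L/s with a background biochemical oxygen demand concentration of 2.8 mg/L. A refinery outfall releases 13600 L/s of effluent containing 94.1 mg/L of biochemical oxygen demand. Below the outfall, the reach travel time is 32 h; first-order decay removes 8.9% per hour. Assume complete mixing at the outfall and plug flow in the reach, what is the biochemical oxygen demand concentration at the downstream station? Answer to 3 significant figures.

After mixing, C = (63000·2.800 + 13600·94.10) / 76600 = 1456000/76600 = 19.01 mg/L.
8.9%/h lost → k = −ln(1 − 0.089) = 0.09321 h⁻¹.
First-order decay: C = 19.01·exp(−k·t) = 19.01·0.05065 = 0.9629 mg/L.

0.963 mg/L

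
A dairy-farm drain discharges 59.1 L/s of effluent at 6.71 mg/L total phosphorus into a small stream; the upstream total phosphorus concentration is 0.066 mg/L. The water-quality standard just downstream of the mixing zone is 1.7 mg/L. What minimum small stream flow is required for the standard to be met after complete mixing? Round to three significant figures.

181 L/s

Set C_mix = 1.7: (Q·0.06600 + 59.10·6.710) / (Q + 59.10) = 1.7
→ Q = 59.10·(6.710 − 1.7)/(1.7 − 0.06600) = 181.2 L/s.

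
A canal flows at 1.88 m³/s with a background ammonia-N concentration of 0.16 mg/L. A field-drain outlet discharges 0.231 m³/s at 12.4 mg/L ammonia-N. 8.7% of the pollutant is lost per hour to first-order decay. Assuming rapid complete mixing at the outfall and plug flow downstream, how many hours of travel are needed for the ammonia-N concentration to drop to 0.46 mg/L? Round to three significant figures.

13.0 h

Mixed concentration C = ΣQC/ΣQ = (1.880·0.1600 + 0.2310·12.40) / 2.111 = 3.165/2.111 = 1.499 mg/L.
8.7%/h lost → k = −ln(1 − 0.087) = 0.09102 h⁻¹.
1.499·exp(−k·t) = 0.46 → t = ln(1.499/0.46)/k = 46730 s = 12.98 h.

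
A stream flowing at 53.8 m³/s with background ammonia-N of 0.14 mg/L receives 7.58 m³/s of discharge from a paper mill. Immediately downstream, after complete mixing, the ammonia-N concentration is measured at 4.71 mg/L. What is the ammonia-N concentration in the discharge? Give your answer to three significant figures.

37.1 mg/L

Mass balance: 53.80·0.1400 + 7.580·Cₑ = 61.38·4.710
→ Cₑ = (61.38·4.710 − 53.80·0.1400) / 7.580 = 37.15 mg/L.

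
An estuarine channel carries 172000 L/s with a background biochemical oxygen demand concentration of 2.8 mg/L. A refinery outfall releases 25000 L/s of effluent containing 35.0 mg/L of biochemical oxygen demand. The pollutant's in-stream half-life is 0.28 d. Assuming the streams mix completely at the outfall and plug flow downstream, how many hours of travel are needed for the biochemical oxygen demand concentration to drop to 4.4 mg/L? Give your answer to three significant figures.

4.34 h

Conservation of mass: C = (172000·2.800 + 25000·35.00) / 197000 = 1357000/197000 = 6.886 mg/L.
Half-life 0.28 d → k = ln 2 / 0.28 = 2.476 d⁻¹.
6.886·exp(−k·t) = 4.4 → t = ln(6.886/4.4)/k = 15630 s = 4.343 h.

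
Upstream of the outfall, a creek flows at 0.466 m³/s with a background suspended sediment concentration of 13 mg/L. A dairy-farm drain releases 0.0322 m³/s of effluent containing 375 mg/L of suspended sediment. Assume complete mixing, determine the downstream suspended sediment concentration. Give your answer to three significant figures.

Conservation of mass: C = (0.4660·13.00 + 0.03220·375.0) / 0.4982 = 18.13/0.4982 = 36.40 mg/L.

36.4 mg/L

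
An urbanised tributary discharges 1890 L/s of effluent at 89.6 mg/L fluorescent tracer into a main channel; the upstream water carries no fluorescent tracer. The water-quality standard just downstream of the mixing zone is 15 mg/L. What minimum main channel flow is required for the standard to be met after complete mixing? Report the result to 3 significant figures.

9400 L/s

Set C_mix = 15: (Q·0 + 1890·89.60) / (Q + 1890) = 15
→ Q = 1890·(89.60 − 15)/(15 − 0) = 9400 L/s.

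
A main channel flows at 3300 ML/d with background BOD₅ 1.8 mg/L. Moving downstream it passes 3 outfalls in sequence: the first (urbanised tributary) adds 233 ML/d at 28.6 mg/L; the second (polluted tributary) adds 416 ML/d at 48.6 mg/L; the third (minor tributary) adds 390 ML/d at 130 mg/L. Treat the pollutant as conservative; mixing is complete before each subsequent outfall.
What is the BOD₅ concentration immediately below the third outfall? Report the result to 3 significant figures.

Below outfall 1: Q → 3533 ML/d, C = (3300·1.800 + 233.0·28.60)/3533 = 3.567 mg/L.
Below outfall 2: Q → 3949 ML/d, C = (3533·3.567 + 416.0·48.60)/3949 = 8.311 mg/L.
Below outfall 3: Q → 4339 ML/d, C = (3949·8.311 + 390.0·130.0)/4339 = 19.25 mg/L.

19.2 mg/L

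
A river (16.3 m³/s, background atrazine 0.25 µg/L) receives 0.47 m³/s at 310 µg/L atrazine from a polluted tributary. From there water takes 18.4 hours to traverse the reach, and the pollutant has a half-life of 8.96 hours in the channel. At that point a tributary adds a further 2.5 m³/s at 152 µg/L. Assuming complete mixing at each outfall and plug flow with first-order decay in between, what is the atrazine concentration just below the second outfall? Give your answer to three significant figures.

21.6 µg/L

After mixing, C = (16.30·0.2500 + 0.4700·310.0) / 16.77 = 149.8/16.77 = 8.931 µg/L; combined flow 16.77 m³/s.
Half-life 8.96 h → k = ln 2 / 8.96 = 0.07736 h⁻¹ = 1.857 d⁻¹.
Applying C = C₀e^(−kt): 8.931 × 0.2409 = 2.151 µg/L.
Second outfall: C = (16.77·2.151 + 2.500·152.0)/19.27 = 21.59 µg/L.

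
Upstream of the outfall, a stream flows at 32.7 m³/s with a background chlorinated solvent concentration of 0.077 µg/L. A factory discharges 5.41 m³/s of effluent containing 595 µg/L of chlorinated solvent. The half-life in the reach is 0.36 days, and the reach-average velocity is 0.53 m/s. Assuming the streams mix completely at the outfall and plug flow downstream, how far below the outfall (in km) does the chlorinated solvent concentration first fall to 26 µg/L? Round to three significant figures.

Mixed concentration C = ΣQC/ΣQ = (32.70·0.07700 + 5.410·595.0) / 38.11 = 3221/38.11 = 84.53 µg/L.
Half-life 0.36 d → k = ln 2 / 0.36 = 1.925 d⁻¹.
Set 84.53·exp(−k·t) = 26 → t = ln(84.53/26)/k = 52910 s = 14.70 h.
Distance = v·t = 0.53·52910 = 28040 m = 28.04 km.

28.0 km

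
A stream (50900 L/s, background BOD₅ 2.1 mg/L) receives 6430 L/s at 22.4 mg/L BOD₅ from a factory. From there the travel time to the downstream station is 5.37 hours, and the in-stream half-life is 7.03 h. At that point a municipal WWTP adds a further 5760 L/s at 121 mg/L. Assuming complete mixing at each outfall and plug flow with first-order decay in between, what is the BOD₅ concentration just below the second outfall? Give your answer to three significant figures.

13.4 mg/L

Flow-weighted average: C = (50900·2.100 + 6430·22.40) / 57330 = 250900/57330 = 4.377 mg/L; combined flow 57330 L/s.
Half-life 7.03 h → k = ln 2 / 7.03 = 0.09860 h⁻¹ = 2.366 d⁻¹.
After decay, C = 4.377 × e^(−kt) = 4.377 × 0.5889 = 2.578 mg/L.
Second outfall: C = (57330·2.578 + 5760·121.0)/63090 = 13.39 mg/L.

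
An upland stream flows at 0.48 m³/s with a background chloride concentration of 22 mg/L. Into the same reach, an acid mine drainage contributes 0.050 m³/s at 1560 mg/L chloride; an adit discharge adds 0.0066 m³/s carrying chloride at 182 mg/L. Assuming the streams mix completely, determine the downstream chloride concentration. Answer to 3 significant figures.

Mass balance: C = (0.4800·22.00 + 0.05000·1560 + 0.006600·182.0) / 0.5366 = 89.76/0.5366 = 167.3 mg/L.

167 mg/L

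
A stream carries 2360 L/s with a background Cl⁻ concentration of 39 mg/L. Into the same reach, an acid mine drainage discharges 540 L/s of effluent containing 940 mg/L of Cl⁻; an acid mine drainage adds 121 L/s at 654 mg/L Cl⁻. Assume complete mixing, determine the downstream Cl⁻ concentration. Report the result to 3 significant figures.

Mass balance: C = (2360·39.00 + 540.0·940.0 + 121.0·654.0) / 3021 = 678800/3021 = 224.7 mg/L.

225 mg/L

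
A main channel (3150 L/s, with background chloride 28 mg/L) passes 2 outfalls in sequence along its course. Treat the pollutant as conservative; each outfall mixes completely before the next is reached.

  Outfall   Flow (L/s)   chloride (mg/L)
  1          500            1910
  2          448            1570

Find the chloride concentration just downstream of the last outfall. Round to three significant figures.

Below outfall 1: Q → 3650 L/s, C = (3150·28.00 + 500.0·1910)/3650 = 285.8 mg/L.
Below outfall 2: Q → 4098 L/s, C = (3650·285.8 + 448.0·1570)/4098 = 426.2 mg/L.

426 mg/L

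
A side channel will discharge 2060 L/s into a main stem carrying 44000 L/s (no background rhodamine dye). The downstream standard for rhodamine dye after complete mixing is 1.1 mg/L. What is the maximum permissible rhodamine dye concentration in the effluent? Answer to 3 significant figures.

24.6 mg/L

At the limit, (Qr·Cr + Qe·Cₑ)/(Qr + Qe) = 1.1:
Cₑ = (46060·1.1 − 44000·0) / 2060 = 24.60 mg/L.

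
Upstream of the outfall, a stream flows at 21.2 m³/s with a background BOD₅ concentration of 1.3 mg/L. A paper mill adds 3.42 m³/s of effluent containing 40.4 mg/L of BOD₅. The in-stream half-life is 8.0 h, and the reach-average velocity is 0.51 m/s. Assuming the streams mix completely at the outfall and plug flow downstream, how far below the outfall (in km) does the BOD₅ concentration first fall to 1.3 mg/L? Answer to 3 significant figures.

34.8 km

After mixing, C = (21.20·1.300 + 3.420·40.40) / 24.62 = 165.7/24.62 = 6.731 mg/L.
Half-life 8.0 h → k = ln 2 / 8.0 = 0.08664 h⁻¹ = 2.079 d⁻¹.
Set 6.731·exp(−k·t) = 1.3 → t = ln(6.731/1.3)/k = 68330 s = 18.98 h.
Distance = v·t = 0.51·68330 = 34850 m = 34.85 km.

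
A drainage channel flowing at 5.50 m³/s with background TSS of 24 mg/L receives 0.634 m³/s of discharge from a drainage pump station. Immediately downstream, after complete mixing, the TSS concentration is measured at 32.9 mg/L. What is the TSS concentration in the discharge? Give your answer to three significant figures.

Mass balance: 5.500·24.00 + 0.6340·Cₑ = 6.134·32.90
→ Cₑ = (6.134·32.90 − 5.500·24.00) / 0.6340 = 110.1 mg/L.

110 mg/L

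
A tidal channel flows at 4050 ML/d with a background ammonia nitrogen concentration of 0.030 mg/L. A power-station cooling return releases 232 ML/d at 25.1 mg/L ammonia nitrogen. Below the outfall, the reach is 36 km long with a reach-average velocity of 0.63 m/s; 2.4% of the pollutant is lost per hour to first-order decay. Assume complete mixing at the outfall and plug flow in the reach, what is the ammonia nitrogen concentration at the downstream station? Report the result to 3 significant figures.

Mixed concentration C = ΣQC/ΣQ = (4050·0.03000 + 232.0·25.10) / 4282 = 5945/4282 = 1.388 mg/L.
Travel time t = 36·1000 / 0.63 = 57140 s = 15.87 h.
2.4%/h lost → k = −ln(1 − 0.024) = 0.02429 h⁻¹.
After decay, C = 1.388 × e^(−kt) = 1.388 × 0.6800 = 0.9441 mg/L.

0.944 mg/L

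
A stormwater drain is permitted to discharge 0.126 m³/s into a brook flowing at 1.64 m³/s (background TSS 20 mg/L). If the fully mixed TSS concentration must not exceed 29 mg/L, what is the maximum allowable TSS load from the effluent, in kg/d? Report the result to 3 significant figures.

1590 kg/d

Mass balance at the limit: 1.640·20.00 + 0.1260·Cₑ = 1.766·29 → Cₑ = 146.1 mg/L.
Load = 0.1260 m³/s × 146.1 g/m³ × 86 400 s/d = 1591 kg/d.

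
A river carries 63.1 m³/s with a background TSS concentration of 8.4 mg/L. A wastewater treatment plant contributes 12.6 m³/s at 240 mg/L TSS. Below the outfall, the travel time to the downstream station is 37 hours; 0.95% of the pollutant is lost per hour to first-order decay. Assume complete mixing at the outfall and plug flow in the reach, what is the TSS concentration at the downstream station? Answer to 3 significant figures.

After mixing, C = (63.10·8.400 + 12.60·240.0) / 75.70 = 3554/75.70 = 46.95 mg/L.
0.95%/h lost → k = −ln(1 − 0.0095) = 0.009545 h⁻¹.
Decay over the reach: 46.95·exp(−kt) = 46.95·0.7025 = 32.98 mg/L.

33.0 mg/L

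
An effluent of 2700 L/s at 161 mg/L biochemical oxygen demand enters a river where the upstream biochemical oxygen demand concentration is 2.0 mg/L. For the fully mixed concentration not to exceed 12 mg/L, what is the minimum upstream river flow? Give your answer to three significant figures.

40200 L/s

Set C_mix = 12: (Q·2.000 + 2700·161.0) / (Q + 2700) = 12
→ Q = 2700·(161.0 − 12)/(12 − 2.000) = 40230 L/s.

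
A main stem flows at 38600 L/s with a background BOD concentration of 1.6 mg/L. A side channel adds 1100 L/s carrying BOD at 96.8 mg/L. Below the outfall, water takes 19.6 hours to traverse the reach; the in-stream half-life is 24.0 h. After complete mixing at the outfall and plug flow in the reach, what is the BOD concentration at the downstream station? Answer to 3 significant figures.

After mixing, C = (38600·1.600 + 1100·96.80) / 39700 = 168200/39700 = 4.238 mg/L.
Half-life 24.0 h → k = ln 2 / 24.0 = 0.02888 h⁻¹ = 0.6931 d⁻¹.
After decay, C = 4.238 × e^(−kt) = 4.238 × 0.5678 = 2.406 mg/L.

2.41 mg/L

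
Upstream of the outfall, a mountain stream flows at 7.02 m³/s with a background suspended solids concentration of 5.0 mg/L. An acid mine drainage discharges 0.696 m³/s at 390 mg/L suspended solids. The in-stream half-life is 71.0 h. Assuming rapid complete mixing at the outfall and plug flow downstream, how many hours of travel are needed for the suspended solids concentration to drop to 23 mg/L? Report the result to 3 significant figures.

Mass balance: C = (7.020·5.000 + 0.6960·390.0) / 7.716 = 306.5/7.716 = 39.73 mg/L.
Half-life 71.0 h → k = ln 2 / 71.0 = 0.009763 h⁻¹ = 0.2343 d⁻¹.
39.73·exp(−k·t) = 23 → t = ln(39.73/23)/k = 201500 s = 55.98 h.

56.0 h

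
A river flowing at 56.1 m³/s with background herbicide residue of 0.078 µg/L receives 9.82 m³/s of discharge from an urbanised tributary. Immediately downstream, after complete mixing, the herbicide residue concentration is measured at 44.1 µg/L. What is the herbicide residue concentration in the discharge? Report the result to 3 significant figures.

296 µg/L

Mass balance: 56.10·0.07800 + 9.820·Cₑ = 65.92·44.10
→ Cₑ = (65.92·44.10 − 56.10·0.07800) / 9.820 = 295.6 µg/L.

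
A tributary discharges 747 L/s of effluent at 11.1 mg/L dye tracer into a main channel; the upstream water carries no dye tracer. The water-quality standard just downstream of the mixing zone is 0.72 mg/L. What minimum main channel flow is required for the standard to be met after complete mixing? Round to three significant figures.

Set C_mix = 0.72: (Q·0 + 747.0·11.10) / (Q + 747.0) = 0.72
→ Q = 747.0·(11.10 − 0.72)/(0.72 − 0) = 10770 L/s.

10800 L/s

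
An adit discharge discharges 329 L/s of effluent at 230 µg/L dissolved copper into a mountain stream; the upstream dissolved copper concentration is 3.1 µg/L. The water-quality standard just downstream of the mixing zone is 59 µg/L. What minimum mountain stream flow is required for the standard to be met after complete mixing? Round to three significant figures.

1010 L/s

Set C_mix = 59: (Q·3.100 + 329.0·230.0) / (Q + 329.0) = 59
→ Q = 329.0·(230.0 − 59)/(59 − 3.100) = 1006 L/s.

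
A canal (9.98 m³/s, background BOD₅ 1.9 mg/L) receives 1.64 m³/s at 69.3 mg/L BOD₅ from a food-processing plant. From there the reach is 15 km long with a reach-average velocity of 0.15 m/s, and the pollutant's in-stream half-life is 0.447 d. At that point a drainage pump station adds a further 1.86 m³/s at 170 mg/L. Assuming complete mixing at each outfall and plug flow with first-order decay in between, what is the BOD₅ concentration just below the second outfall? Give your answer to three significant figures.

After mixing, C = (9.980·1.900 + 1.640·69.30) / 11.62 = 132.6/11.62 = 11.41 mg/L; combined flow 11.62 m³/s.
Travel time t = 15·1000 / 0.15 = 100000 s = 27.78 h.
Half-life 0.447 d → k = ln 2 / 0.447 = 1.551 d⁻¹.
Decay over the reach: 11.41·exp(−kt) = 11.41·0.1662 = 1.896 mg/L.
At the second outfall, C = (11.62·1.896 + 1.860·170.0) / (11.62 + 1.860) = 25.09 mg/L.

25.1 mg/L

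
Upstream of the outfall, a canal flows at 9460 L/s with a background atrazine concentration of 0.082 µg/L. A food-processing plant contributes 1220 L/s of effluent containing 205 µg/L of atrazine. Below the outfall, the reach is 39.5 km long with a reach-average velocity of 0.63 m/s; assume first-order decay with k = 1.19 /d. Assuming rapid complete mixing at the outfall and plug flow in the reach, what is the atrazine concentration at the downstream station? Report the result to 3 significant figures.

9.90 µg/L

After mixing, C = (9460·0.08200 + 1220·205.0) / 10680 = 250900/10680 = 23.49 µg/L.
Travel time t = 39.5·1000 / 0.63 = 62700 s = 17.42 h.
After decay, C = 23.49 × e^(−kt) = 23.49 × 0.4217 = 9.905 µg/L.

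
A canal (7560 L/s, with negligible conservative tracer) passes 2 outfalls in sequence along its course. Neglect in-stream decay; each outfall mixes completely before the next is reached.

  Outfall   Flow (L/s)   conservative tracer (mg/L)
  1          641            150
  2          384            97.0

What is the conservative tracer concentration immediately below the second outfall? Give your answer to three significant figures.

15.5 mg/L

Outfall 1: combined Q = 8201 L/s; C = (7560·0 + 641.0·150.0)/8201 = 11.72 mg/L.
Outfall 2: combined Q = 8585 L/s; C = (8201·11.72 + 384.0·97.00)/8585 = 15.54 mg/L.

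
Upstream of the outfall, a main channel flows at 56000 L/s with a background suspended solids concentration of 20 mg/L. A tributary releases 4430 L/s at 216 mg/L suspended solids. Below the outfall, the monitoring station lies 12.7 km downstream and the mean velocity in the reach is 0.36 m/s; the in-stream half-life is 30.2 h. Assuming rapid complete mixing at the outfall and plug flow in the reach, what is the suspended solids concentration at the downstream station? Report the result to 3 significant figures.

Conservation of mass: C = (56000·20.00 + 4430·216.0) / 60430 = 2077000/60430 = 34.37 mg/L.
Travel time t = 12.7·1000 / 0.36 = 35280 s = 9.799 h.
Half-life 30.2 h → k = ln 2 / 30.2 = 0.02295 h⁻¹ = 0.5508 d⁻¹.
Decay over the reach: 34.37·exp(−kt) = 34.37·0.7986 = 27.45 mg/L.

27.4 mg/L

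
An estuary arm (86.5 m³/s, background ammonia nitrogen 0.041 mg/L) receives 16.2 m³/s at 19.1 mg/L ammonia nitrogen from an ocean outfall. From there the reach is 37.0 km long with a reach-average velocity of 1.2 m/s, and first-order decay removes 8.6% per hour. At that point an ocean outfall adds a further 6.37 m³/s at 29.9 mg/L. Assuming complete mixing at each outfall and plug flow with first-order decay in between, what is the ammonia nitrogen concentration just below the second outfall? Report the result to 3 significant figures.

3.07 mg/L

Flow-weighted average: C = (86.50·0.04100 + 16.20·19.10) / 102.7 = 313.0/102.7 = 3.047 mg/L; combined flow 102.7 m³/s.
Travel time t = 37.0·1000 / 1.2 = 30830 s = 8.565 h.
8.6%/h lost → k = −ln(1 − 0.086) = 0.08992 h⁻¹.
Decay over the reach: 3.047·exp(−kt) = 3.047·0.4629 = 1.411 mg/L.
At the second outfall, C = (102.7·1.411 + 6.370·29.90) / (102.7 + 6.370) = 3.075 mg/L.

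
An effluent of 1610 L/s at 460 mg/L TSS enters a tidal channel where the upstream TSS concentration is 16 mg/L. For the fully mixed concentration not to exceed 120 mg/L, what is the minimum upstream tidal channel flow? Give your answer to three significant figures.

Set C_mix = 120: (Q·16.00 + 1610·460.0) / (Q + 1610) = 120
→ Q = 1610·(460.0 − 120)/(120 − 16.00) = 5263 L/s.

5260 L/s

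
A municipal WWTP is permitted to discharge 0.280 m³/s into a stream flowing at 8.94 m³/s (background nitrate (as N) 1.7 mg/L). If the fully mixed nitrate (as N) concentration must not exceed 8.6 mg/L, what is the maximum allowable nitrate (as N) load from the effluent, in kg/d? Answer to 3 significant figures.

5540 kg/d

Mass balance at the limit: 8.940·1.700 + 0.2800·Cₑ = 9.220·8.6 → Cₑ = 228.9 mg/L.
Load = 0.2800 m³/s × 228.9 g/m³ × 86 400 s/d = 5538 kg/d.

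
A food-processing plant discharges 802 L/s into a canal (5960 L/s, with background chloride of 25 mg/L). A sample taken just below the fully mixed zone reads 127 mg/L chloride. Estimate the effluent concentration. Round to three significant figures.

885 mg/L

Mass balance: 5960·25.00 + 802.0·Cₑ = 6762·127.0
→ Cₑ = (6762·127.0 − 5960·25.00) / 802.0 = 885.0 mg/L.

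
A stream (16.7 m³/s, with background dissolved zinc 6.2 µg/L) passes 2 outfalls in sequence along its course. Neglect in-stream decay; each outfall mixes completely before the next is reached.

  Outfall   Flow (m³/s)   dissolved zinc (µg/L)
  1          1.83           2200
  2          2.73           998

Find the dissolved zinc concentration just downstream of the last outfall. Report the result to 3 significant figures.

Below outfall 1: Q → 18.53 m³/s, C = (16.70·6.200 + 1.830·2200)/18.53 = 222.9 µg/L.
Below outfall 2: Q → 21.26 m³/s, C = (18.53·222.9 + 2.730·998.0)/21.26 = 322.4 µg/L.

322 µg/L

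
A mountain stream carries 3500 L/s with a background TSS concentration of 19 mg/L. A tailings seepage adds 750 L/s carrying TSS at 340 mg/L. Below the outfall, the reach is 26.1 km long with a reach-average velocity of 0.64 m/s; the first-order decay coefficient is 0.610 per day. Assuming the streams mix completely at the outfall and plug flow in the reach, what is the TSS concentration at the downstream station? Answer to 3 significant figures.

Flow-weighted average: C = (3500·19.00 + 750.0·340.0) / 4250 = 321500/4250 = 75.65 mg/L.
Travel time t = 26.1·1000 / 0.64 = 40780 s = 11.33 h.
Decay over the reach: 75.65·exp(−kt) = 75.65·0.7498 = 56.72 mg/L.

56.7 mg/L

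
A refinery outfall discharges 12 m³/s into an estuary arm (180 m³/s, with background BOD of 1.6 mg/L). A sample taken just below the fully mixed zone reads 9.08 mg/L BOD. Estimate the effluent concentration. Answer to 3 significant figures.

Mass balance: 180.0·1.600 + 12.00·Cₑ = 192.0·9.080
→ Cₑ = (192.0·9.080 − 180.0·1.600) / 12.00 = 121.3 mg/L.

121 mg/L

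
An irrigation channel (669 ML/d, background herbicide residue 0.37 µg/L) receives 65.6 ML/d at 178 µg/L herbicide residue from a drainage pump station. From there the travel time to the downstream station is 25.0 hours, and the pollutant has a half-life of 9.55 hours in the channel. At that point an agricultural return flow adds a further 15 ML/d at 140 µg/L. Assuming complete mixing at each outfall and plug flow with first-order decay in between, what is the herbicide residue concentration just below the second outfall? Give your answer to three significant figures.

Mixed concentration C = ΣQC/ΣQ = (669.0·0.3700 + 65.60·178.0) / 734.6 = 11920/734.6 = 16.23 µg/L; combined flow 734.6 ML/d.
Half-life 9.55 h → k = ln 2 / 9.55 = 0.07258 h⁻¹ = 1.742 d⁻¹.
After decay, C = 16.23 × e^(−kt) = 16.23 × 0.1629 = 2.645 µg/L.
At the second outfall, C = (734.6·2.645 + 15.00·140.0) / (734.6 + 15.00) = 5.393 µg/L.

5.39 µg/L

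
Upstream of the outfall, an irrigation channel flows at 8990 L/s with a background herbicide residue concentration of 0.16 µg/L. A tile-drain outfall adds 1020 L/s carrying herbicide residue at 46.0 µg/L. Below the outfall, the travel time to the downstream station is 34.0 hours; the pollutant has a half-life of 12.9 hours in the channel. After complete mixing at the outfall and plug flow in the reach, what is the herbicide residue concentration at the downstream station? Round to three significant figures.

0.777 µg/L

Mass balance: C = (8990·0.1600 + 1020·46.00) / 10010 = 48360/10010 = 4.831 µg/L.
Half-life 12.9 h → k = ln 2 / 12.9 = 0.05373 h⁻¹ = 1.290 d⁻¹.
Applying C = C₀e^(−kt): 4.831 × 0.1609 = 0.7774 µg/L.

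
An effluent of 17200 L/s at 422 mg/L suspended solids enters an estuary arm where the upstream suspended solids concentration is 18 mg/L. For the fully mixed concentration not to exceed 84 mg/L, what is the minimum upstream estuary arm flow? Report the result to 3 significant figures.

Set C_mix = 84: (Q·18.00 + 17200·422.0) / (Q + 17200) = 84
→ Q = 17200·(422.0 − 84)/(84 − 18.00) = 88080 L/s.

88100 L/s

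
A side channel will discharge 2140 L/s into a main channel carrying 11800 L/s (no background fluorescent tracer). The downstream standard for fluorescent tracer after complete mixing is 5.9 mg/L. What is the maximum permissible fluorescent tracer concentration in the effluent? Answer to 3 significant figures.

38.4 mg/L

At the limit, (Qr·Cr + Qe·Cₑ)/(Qr + Qe) = 5.9:
Cₑ = (13940·5.9 − 11800·0) / 2140 = 38.43 mg/L.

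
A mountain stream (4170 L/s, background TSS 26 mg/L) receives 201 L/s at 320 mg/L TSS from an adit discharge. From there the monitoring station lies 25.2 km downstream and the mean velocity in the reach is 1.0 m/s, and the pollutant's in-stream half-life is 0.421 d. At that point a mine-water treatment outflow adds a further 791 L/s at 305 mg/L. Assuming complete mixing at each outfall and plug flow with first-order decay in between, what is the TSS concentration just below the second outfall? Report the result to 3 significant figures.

After mixing, C = (4170·26.00 + 201.0·320.0) / 4371 = 172700/4371 = 39.52 mg/L; combined flow 4371 L/s.
Travel time t = 25.2·1000 / 1.0 = 25200 s = 7.000 h.
Half-life 0.421 d → k = ln 2 / 0.421 = 1.646 d⁻¹.
First-order decay: C = 39.52·exp(−k·t) = 39.52·0.6187 = 24.45 mg/L.
Second outfall: C = (4371·24.45 + 791.0·305.0)/5162 = 67.44 mg/L.

67.4 mg/L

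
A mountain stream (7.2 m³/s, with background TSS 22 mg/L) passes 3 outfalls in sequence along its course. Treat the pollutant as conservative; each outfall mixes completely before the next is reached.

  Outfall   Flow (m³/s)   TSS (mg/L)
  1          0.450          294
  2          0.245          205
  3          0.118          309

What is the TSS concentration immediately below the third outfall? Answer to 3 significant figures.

47.1 mg/L

Below outfall 1: Q → 7.650 m³/s, C = (7.200·22.00 + 0.4500·294.0)/7.650 = 38.00 mg/L.
Below outfall 2: Q → 7.895 m³/s, C = (7.650·38.00 + 0.2450·205.0)/7.895 = 43.18 mg/L.
Below outfall 3: Q → 8.013 m³/s, C = (7.895·43.18 + 0.1180·309.0)/8.013 = 47.10 mg/L.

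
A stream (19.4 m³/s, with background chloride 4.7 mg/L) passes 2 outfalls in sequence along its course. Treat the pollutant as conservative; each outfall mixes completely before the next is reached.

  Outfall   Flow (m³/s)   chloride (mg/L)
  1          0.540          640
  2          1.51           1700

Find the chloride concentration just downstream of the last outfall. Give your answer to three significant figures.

Below outfall 1: Q → 19.94 m³/s, C = (19.40·4.700 + 0.5400·640.0)/19.94 = 21.90 mg/L.
Below outfall 2: Q → 21.45 m³/s, C = (19.94·21.90 + 1.510·1700)/21.45 = 140.0 mg/L.

140 mg/L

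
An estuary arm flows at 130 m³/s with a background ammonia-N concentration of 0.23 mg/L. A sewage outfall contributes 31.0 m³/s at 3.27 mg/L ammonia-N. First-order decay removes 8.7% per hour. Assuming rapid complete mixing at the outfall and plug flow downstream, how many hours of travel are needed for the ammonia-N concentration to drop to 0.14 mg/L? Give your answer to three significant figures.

Conservation of mass: C = (130.0·0.2300 + 31.00·3.270) / 161.0 = 131.3/161.0 = 0.8153 mg/L.
8.7%/h lost → k = −ln(1 − 0.087) = 0.09102 h⁻¹.
0.8153·exp(−k·t) = 0.14 → t = ln(0.8153/0.14)/k = 69690 s = 19.36 h.

19.4 h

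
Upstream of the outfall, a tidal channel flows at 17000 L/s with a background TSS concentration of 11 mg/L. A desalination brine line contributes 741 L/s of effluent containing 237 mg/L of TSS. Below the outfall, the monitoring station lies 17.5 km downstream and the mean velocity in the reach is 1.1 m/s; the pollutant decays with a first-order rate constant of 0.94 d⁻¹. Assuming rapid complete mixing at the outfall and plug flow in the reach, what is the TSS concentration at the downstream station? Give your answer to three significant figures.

After mixing, C = (17000·11.00 + 741.0·237.0) / 17740 = 362600/17740 = 20.44 mg/L.
Travel time t = 17.5·1000 / 1.1 = 15910 s = 4.419 h.
Decay over the reach: 20.44·exp(−kt) = 20.44·0.8411 = 17.19 mg/L.

17.2 mg/L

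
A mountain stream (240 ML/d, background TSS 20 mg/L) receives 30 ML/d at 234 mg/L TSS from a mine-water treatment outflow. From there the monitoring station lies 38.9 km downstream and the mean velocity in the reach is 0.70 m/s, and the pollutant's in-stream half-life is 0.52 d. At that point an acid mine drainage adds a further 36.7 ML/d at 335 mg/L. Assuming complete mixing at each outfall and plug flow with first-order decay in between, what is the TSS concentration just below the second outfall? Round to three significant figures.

Mixed concentration C = ΣQC/ΣQ = (240.0·20.00 + 30.00·234.0) / 270.0 = 11820/270.0 = 43.78 mg/L; combined flow 270.0 ML/d.
Travel time t = 38.9·1000 / 0.70 = 55570 s = 15.44 h.
Half-life 0.52 d → k = ln 2 / 0.52 = 1.333 d⁻¹.
First-order decay: C = 43.78·exp(−k·t) = 43.78·0.4243 = 18.57 mg/L.
Second outfall: C = (270.0·18.57 + 36.70·335.0)/306.7 = 56.44 mg/L.

56.4 mg/L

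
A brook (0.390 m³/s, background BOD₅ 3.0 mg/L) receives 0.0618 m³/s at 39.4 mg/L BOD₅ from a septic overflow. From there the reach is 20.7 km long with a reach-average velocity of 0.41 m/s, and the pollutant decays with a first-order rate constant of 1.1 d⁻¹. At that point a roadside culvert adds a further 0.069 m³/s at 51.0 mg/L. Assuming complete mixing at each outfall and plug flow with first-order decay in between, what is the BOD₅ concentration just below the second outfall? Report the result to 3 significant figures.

Mass balance: C = (0.3900·3.000 + 0.06180·39.40) / 0.4518 = 3.605/0.4518 = 7.979 mg/L; combined flow 0.4518 m³/s.
Travel time t = 20.7·1000 / 0.41 = 50490 s = 14.02 h.
Applying C = C₀e^(−kt): 7.979 × 0.5258 = 4.196 mg/L.
Second outfall: C = (0.4518·4.196 + 0.06900·51.00)/0.5208 = 10.40 mg/L.

10.4 mg/L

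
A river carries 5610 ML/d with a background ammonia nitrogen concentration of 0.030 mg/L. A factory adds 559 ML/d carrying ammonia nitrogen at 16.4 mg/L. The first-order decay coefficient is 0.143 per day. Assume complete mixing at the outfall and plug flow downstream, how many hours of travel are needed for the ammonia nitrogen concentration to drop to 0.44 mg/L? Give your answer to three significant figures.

Flow-weighted average: C = (5610·0.03000 + 559.0·16.40) / 6169 = 9336/6169 = 1.513 mg/L.
1.513·exp(−k·t) = 0.44 → t = ln(1.513/0.44)/k = 746400 s = 207.3 h.

207 h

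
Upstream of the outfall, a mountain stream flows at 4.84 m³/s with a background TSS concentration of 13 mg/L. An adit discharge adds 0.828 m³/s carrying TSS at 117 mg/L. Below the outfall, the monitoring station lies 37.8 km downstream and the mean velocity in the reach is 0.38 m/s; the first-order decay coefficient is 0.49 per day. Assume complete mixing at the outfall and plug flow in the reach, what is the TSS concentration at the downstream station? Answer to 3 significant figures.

Mass balance: C = (4.840·13.00 + 0.8280·117.0) / 5.668 = 159.8/5.668 = 28.19 mg/L.
Travel time t = 37.8·1000 / 0.38 = 99470 s = 27.63 h.
First-order decay: C = 28.19·exp(−k·t) = 28.19·0.5688 = 16.04 mg/L.

16.0 mg/L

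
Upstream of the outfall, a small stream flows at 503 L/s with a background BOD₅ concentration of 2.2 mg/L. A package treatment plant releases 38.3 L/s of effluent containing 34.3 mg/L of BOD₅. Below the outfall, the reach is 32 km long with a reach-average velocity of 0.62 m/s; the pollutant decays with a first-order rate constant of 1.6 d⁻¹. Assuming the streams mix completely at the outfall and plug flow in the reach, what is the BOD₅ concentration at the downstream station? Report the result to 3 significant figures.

1.72 mg/L

Mixed concentration C = ΣQC/ΣQ = (503.0·2.200 + 38.30·34.30) / 541.3 = 2420/541.3 = 4.471 mg/L.
Travel time t = 32·1000 / 0.62 = 51610 s = 14.34 h.
Applying C = C₀e^(−kt): 4.471 × 0.3845 = 1.719 mg/L.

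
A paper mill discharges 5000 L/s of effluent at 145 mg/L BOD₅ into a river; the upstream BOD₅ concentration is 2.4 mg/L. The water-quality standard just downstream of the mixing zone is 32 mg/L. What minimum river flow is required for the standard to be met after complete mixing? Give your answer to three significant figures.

19100 L/s

Set C_mix = 32: (Q·2.400 + 5000·145.0) / (Q + 5000) = 32
→ Q = 5000·(145.0 − 32)/(32 − 2.400) = 19090 L/s.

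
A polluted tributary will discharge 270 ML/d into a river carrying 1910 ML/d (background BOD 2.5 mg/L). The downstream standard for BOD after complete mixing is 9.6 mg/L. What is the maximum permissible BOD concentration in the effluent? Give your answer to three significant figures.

59.8 mg/L

At the limit, (Qr·Cr + Qe·Cₑ)/(Qr + Qe) = 9.6:
Cₑ = (2180·9.6 − 1910·2.500) / 270.0 = 59.83 mg/L.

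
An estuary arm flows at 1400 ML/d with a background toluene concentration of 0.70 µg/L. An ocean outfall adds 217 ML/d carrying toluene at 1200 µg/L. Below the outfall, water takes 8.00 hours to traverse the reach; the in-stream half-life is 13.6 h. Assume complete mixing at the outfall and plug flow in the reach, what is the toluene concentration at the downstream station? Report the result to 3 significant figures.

108 µg/L

Mass balance: C = (1400·0.7000 + 217.0·1200) / 1617 = 261400/1617 = 161.6 µg/L.
Half-life 13.6 h → k = ln 2 / 13.6 = 0.05097 h⁻¹ = 1.223 d⁻¹.
Decay over the reach: 161.6·exp(−kt) = 161.6·0.6652 = 107.5 µg/L.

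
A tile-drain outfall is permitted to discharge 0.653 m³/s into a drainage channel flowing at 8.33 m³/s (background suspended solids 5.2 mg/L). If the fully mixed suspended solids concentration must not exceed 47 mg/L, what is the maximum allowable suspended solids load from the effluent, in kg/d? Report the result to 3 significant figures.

32700 kg/d

Mass balance at the limit: 8.330·5.200 + 0.6530·Cₑ = 8.983·47 → Cₑ = 580.2 mg/L.
Load = 0.6530 m³/s × 580.2 g/m³ × 86 400 s/d = 32740 kg/d.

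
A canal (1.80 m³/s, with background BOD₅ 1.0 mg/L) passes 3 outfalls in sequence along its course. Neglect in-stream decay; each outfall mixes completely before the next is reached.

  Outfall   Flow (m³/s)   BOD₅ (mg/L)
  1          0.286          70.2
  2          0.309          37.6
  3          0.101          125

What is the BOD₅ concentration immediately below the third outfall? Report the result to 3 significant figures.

18.5 mg/L

Outfall 1: combined Q = 2.086 m³/s; C = (1.800·1.000 + 0.2860·70.20)/2.086 = 10.49 mg/L.
Outfall 2: combined Q = 2.395 m³/s; C = (2.086·10.49 + 0.3090·37.60)/2.395 = 13.99 mg/L.
Outfall 3: combined Q = 2.496 m³/s; C = (2.395·13.99 + 0.1010·125.0)/2.496 = 18.48 mg/L.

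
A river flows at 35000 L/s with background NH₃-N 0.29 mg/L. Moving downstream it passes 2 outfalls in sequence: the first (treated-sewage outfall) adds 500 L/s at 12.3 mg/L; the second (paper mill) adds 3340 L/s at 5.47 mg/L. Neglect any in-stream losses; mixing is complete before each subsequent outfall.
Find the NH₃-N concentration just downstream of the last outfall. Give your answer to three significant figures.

After outfall 1: Q = 35000 + 500.0 = 35500 L/s; C = (35000·0.2900 + 500.0·12.30)/35500 = 0.4592 mg/L.
After outfall 2: Q = 35500 + 3340 = 38840 L/s; C = (35500·0.4592 + 3340·5.470)/38840 = 0.8901 mg/L.

0.890 mg/L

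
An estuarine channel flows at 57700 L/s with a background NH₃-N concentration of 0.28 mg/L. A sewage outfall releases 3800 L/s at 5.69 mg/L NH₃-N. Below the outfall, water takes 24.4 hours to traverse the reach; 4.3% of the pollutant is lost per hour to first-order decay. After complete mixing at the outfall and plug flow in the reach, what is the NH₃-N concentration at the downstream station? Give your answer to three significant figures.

0.210 mg/L

Flow-weighted average: C = (57700·0.2800 + 3800·5.690) / 61500 = 37780/61500 = 0.6143 mg/L.
4.3%/h lost → k = −ln(1 − 0.043) = 0.04395 h⁻¹.
Decay over the reach: 0.6143·exp(−kt) = 0.6143·0.3422 = 0.2102 mg/L.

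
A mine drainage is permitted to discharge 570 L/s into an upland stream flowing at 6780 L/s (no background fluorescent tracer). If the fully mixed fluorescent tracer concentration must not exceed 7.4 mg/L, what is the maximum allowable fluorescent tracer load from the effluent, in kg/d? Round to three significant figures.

Mass balance at the limit: 6780·0 + 570.0·Cₑ = 7350·7.4 → Cₑ = 95.42 mg/L.
570.0 L/s = 0.5700 m³/s. Load = 0.5700 m³/s × 95.42 g/m³ × 86 400 s/d = 4699 kg/d.

4700 kg/d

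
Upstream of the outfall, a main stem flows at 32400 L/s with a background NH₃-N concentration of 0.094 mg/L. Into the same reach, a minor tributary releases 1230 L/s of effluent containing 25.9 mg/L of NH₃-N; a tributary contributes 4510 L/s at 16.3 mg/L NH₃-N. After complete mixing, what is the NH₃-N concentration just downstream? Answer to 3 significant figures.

After mixing, C = (32400·0.09400 + 1230·25.90 + 4510·16.30) / 38140 = 108400/38140 = 2.843 mg/L.

2.84 mg/L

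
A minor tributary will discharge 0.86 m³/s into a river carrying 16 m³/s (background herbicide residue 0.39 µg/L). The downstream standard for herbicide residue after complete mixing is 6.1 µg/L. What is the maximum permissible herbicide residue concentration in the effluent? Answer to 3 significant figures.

At the limit, (Qr·Cr + Qe·Cₑ)/(Qr + Qe) = 6.1:
Cₑ = (16.86·6.1 − 16.00·0.3900) / 0.8600 = 112.3 µg/L.

112 µg/L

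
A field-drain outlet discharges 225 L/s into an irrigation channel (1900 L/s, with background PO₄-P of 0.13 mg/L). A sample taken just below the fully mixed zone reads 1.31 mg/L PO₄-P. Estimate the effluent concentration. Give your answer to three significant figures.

Mass balance: 1900·0.1300 + 225.0·Cₑ = 2125·1.310
→ Cₑ = (2125·1.310 − 1900·0.1300) / 225.0 = 11.27 mg/L.

11.3 mg/L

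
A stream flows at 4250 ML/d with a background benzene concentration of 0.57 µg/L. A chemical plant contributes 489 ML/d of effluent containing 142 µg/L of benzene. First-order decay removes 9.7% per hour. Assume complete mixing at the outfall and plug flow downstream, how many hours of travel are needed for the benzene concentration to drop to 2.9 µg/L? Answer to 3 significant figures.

16.2 h

After mixing, C = (4250·0.5700 + 489.0·142.0) / 4739 = 71860/4739 = 15.16 µg/L.
9.7%/h lost → k = −ln(1 − 0.097) = 0.1020 h⁻¹.
15.16·exp(−k·t) = 2.9 → t = ln(15.16/2.9)/k = 58360 s = 16.21 h.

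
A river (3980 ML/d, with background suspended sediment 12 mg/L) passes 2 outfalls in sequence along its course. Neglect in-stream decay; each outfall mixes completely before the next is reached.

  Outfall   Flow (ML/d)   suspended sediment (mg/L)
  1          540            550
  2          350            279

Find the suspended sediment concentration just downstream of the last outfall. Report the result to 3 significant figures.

90.8 mg/L

After outfall 1: Q = 3980 + 540.0 = 4520 ML/d; C = (3980·12.00 + 540.0·550.0)/4520 = 76.27 mg/L.
After outfall 2: Q = 4520 + 350.0 = 4870 ML/d; C = (4520·76.27 + 350.0·279.0)/4870 = 90.84 mg/L.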